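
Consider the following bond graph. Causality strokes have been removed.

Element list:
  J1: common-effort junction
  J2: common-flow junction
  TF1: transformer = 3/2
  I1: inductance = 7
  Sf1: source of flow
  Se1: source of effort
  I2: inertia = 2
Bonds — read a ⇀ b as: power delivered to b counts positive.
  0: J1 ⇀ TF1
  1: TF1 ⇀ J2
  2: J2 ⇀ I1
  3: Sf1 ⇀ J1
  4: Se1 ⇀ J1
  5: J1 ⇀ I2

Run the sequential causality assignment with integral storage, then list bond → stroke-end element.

b0 →TF1
b1 →J2
b2 →I1
b3 →Sf1
b4 →J1
b5 →I2

β3 stroke→Sf1  (Sf1 fixes flow; stroke at Sf1)
β4 stroke→J1  (source Se1 imposes e)
β0 stroke→TF1  (J1 effort already set via bond 4)
β5 stroke→I2  (J1 effort already set via bond 4)
β1 stroke→J2  (TF1: transformer flips bond 0)
β2 stroke→I1  (J2: last free bond brings flow in)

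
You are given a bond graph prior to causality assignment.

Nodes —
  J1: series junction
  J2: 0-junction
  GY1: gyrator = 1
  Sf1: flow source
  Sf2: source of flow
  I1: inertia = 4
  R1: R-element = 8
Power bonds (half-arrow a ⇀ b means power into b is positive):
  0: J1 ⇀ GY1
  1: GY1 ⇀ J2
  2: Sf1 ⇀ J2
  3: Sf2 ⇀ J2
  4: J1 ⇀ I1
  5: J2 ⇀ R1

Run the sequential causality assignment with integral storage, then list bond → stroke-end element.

β2 stroke at Sf1  (source Sf1 imposes f)
β3 stroke at Sf2  (Sf2 (Sf) sets flow on bond)
β4 stroke at I1  (prefer integral on I1)
β0 stroke at J1  (J1 flow already set via bond 4)
β1 stroke at J2  (GY1 both-in/both-out from 0)
β5 stroke at R1  (0-jn J2 has e-setter on 1)

#0 stroke→J1
#1 stroke→J2
#2 stroke→Sf1
#3 stroke→Sf2
#4 stroke→I1
#5 stroke→R1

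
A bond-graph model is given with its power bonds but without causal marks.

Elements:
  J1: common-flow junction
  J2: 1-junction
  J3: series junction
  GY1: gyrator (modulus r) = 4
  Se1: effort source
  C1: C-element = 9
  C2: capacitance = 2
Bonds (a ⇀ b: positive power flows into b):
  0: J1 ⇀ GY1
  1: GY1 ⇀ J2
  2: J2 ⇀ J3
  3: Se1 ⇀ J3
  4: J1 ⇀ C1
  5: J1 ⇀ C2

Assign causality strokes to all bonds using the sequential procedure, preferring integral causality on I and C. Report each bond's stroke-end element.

#0 stroke at GY1
#1 stroke at GY1
#2 stroke at J2
#3 stroke at J3
#4 stroke at J1
#5 stroke at J1

#3 stroke→J3  (source Se1 imposes e)
#2 stroke→J2  (J3: last free bond brings flow in)
#1 stroke→GY1  (J2: last free bond brings flow in)
#0 stroke→GY1  (through GY1, causality inverts; strokes same side of GY1)
#4 stroke→J1  (J1 flow already set via bond 0)
#5 stroke→J1  (J1 flow already set via bond 0)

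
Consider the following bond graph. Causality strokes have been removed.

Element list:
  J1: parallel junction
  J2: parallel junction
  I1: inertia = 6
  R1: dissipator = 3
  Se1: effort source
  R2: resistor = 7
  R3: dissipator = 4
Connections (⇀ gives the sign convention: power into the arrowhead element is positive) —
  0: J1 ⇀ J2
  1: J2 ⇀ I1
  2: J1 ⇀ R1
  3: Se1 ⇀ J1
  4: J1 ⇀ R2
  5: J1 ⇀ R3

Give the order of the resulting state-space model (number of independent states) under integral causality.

1  (I1 all integral)

#3 |J1  (Se1 (Se) sets effort on bond)
#0 |J2  (J1: bond 3 brought effort, rest push out)
#2 |R1  (common-e at J1 fixed by 3)
#4 |R2  (J1 effort already set via bond 3)
#5 |R3  (J1 effort already set via bond 3)
#1 |I1  (J2 effort already set via bond 0)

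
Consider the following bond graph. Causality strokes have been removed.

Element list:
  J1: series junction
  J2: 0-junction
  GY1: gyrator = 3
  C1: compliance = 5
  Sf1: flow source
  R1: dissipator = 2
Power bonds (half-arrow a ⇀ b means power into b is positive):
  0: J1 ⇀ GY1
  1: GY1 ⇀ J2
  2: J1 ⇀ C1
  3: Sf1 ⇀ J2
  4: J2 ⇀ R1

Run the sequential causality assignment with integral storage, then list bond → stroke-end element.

#0 stroke→GY1
#1 stroke→GY1
#2 stroke→J1
#3 stroke→Sf1
#4 stroke→J2

#3 |Sf1  (Sf1: flow source, stroke at near end)
#2 |J1  (C1 integral (e out))
#0 |GY1  (only one flow-in slot at J1)
#1 |GY1  (GY1: gyrator matches bond 0)
#4 |J2  (J2 needs exactly one e-in)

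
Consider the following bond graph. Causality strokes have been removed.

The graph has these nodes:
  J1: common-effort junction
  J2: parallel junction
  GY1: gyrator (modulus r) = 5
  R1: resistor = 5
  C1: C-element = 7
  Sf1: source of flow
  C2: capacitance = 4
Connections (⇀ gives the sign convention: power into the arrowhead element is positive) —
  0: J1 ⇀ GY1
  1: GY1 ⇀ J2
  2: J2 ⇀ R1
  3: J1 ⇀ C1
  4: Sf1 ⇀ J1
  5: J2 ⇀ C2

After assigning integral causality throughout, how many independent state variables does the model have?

β4 stroke at Sf1  (Sf1 (Sf) sets flow on bond)
β3 stroke at J1  (prefer integral on C1)
β0 stroke at GY1  (0-jn J1 has e-setter on 3)
β1 stroke at GY1  (GY1: gyrator matches bond 0)
β5 stroke at J2  (C2 integral (e out))
β2 stroke at R1  (0-jn J2 has e-setter on 5)

2  (C1, C2 all integral)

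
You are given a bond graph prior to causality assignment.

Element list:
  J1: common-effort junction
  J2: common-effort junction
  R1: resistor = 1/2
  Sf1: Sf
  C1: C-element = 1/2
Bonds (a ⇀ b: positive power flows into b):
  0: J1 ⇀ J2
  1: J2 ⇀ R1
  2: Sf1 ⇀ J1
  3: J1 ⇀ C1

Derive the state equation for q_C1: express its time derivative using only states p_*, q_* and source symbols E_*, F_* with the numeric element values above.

dq_C1/dt = F_Sf1 - 4*q_C1

#2 stroke at Sf1  (Sf1: flow source, stroke at near end)
#3 stroke at J1  (C1: C, integral causality)
#0 stroke at J2  (J1 effort already set via bond 3)
#1 stroke at R1  (common-e at J2 fixed by 0)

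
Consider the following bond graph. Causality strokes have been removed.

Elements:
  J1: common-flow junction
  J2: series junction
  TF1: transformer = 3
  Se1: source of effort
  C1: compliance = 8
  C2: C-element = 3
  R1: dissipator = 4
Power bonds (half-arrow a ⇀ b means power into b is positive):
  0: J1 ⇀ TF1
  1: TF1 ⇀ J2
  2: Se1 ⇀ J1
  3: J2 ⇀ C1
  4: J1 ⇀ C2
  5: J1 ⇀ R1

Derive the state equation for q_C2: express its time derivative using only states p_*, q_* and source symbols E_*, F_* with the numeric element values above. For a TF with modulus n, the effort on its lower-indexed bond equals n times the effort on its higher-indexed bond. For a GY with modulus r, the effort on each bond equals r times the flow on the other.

dq_C2/dt = E_Se1/4 - 3*q_C1/32 - q_C2/12

bond 2 →J1  (source Se1 imposes e)
bond 3 →J2  (C1 integral (e out))
bond 1 →TF1  (J2: last free bond brings flow in)
bond 0 →J1  (TF1: transformer flips bond 1)
bond 4 →J1  (C2: C, integral causality)
bond 5 →R1  (only one flow-in slot at J1)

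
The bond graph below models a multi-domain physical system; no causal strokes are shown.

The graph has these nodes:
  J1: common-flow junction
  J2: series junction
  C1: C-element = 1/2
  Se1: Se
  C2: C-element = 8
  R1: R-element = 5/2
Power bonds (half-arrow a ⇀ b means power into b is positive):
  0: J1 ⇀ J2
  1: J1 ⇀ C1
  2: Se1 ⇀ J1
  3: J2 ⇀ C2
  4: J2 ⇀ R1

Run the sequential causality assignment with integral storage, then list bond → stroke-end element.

b2 →J1  (Se1 fixes effort; stroke away)
b1 →J1  (C1 integral (e out))
b0 →J2  (closing 1-jn rule on J1)
b3 →J2  (C2 outputs effort q/C2)
b4 →R1  (only one flow-in slot at J2)

bond 0 stroke→J2
bond 1 stroke→J1
bond 2 stroke→J1
bond 3 stroke→J2
bond 4 stroke→R1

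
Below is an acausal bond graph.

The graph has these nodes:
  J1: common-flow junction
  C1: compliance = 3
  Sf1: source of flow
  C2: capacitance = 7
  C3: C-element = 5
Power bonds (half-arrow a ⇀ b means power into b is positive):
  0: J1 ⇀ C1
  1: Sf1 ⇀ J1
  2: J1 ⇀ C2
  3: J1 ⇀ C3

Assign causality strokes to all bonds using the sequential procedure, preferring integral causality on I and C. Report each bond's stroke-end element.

β1 stroke at Sf1  (Sf1 (Sf) sets flow on bond)
β0 stroke at J1  (J1: bond 1 brought flow, rest push out)
β2 stroke at J1  (J1 flow already set via bond 1)
β3 stroke at J1  (J1 flow already set via bond 1)

#0 stroke→J1
#1 stroke→Sf1
#2 stroke→J1
#3 stroke→J1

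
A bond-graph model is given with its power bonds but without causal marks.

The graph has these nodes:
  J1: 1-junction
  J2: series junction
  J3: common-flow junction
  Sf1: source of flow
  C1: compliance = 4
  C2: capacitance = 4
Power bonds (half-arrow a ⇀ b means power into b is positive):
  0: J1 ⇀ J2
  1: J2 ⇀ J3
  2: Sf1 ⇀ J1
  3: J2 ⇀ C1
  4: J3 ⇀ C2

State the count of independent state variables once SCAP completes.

2  (C1, C2 all integral)

#2 →Sf1  (Sf1 (Sf) sets flow on bond)
#0 →J1  (J1 flow already set via bond 2)
#1 →J2  (J2 flow already set via bond 0)
#3 →J2  (1-jn J2 has f-setter on 0)
#4 →J3  (1-jn J3 has f-setter on 1)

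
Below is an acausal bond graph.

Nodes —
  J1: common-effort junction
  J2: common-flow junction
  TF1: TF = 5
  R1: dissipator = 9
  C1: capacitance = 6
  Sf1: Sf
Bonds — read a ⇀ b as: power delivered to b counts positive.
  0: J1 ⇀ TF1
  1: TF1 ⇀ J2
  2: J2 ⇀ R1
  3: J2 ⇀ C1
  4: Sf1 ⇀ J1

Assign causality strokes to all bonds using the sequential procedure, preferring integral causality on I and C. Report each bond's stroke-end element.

bond 0 stroke→J1
bond 1 stroke→TF1
bond 2 stroke→J2
bond 3 stroke→J2
bond 4 stroke→Sf1

bond 4 |Sf1  (Sf1: flow source, stroke at near end)
bond 0 |J1  (only one effort-in slot at J1)
bond 1 |TF1  (through TF1, causality passes straight; one stroke at TF1)
bond 2 |J2  (J2: bond 1 brought flow, rest push out)
bond 3 |J2  (1-jn J2 has f-setter on 1)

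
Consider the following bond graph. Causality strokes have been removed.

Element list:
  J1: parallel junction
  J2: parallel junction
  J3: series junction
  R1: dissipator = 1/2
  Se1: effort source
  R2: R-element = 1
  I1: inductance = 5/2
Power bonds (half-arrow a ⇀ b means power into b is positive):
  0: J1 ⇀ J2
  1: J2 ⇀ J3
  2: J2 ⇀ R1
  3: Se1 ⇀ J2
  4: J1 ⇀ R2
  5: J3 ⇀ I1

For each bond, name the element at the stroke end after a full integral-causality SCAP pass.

b0 stroke→J1
b1 stroke→J3
b2 stroke→R1
b3 stroke→J2
b4 stroke→R2
b5 stroke→I1

bond 3 →J2  (Se1 fixes effort; stroke away)
bond 0 →J1  (common-e at J2 fixed by 3)
bond 1 →J3  (J2: bond 3 brought effort, rest push out)
bond 2 →R1  (J2: bond 3 brought effort, rest push out)
bond 5 →I1  (closing 1-jn rule on J3)
bond 4 →R2  (J1 effort already set via bond 0)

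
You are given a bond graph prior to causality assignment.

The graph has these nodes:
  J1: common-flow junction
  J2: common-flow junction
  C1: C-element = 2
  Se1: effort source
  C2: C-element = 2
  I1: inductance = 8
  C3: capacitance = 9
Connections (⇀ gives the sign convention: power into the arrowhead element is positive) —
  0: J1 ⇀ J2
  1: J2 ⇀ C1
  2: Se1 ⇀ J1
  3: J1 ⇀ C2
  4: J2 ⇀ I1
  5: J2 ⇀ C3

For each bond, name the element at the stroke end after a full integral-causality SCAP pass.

β0 stroke at J2
β1 stroke at J2
β2 stroke at J1
β3 stroke at J1
β4 stroke at I1
β5 stroke at J2

β2 |J1  (Se1: effort source, stroke at far end)
β1 |J2  (C1 integral (e out))
β3 |J1  (C2 outputs effort q/C2)
β0 |J2  (closing 1-jn rule on J1)
β4 |I1  (prefer integral on I1)
β5 |J2  (1-jn J2 has f-setter on 4)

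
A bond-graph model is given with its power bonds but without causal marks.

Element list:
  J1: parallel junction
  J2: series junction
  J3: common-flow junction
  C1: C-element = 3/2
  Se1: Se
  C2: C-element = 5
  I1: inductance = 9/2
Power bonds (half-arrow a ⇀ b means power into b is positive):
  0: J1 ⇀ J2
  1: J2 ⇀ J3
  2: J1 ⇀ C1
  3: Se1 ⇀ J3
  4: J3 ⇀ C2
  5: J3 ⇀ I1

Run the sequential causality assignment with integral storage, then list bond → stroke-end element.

bond 0 →J2
bond 1 →J3
bond 2 →J1
bond 3 →J3
bond 4 →J3
bond 5 →I1

#3 stroke→J3  (source Se1 imposes e)
#2 stroke→J1  (prefer integral on C1)
#0 stroke→J2  (common-e at J1 fixed by 2)
#1 stroke→J3  (J2 needs exactly one f-in)
#4 stroke→J3  (C2 integral (e out))
#5 stroke→I1  (J3: last free bond brings flow in)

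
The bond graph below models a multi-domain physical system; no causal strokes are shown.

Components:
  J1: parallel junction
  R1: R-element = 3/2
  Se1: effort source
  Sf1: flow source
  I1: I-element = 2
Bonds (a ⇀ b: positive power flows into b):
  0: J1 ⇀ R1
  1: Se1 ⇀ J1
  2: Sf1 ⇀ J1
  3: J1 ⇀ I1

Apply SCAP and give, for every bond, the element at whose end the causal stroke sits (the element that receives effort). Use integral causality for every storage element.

bond 1 →J1  (Se1: effort source, stroke at far end)
bond 2 →Sf1  (Sf1 (Sf) sets flow on bond)
bond 0 →R1  (J1 effort already set via bond 1)
bond 3 →I1  (J1 effort already set via bond 1)

bond 0 |R1
bond 1 |J1
bond 2 |Sf1
bond 3 |I1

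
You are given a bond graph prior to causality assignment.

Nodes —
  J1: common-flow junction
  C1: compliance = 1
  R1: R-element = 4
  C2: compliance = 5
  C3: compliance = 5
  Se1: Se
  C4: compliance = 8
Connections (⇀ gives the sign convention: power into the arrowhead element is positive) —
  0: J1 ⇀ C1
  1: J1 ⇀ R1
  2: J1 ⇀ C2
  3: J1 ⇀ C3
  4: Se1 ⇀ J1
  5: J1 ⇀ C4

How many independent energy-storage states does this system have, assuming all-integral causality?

4  (C1, C2, C3, C4 all integral)

b4 stroke→J1  (Se1: effort source, stroke at far end)
b0 stroke→J1  (C1 outputs effort q/C1)
b2 stroke→J1  (C2: C, integral causality)
b3 stroke→J1  (prefer integral on C3)
b5 stroke→J1  (prefer integral on C4)
b1 stroke→R1  (closing 1-jn rule on J1)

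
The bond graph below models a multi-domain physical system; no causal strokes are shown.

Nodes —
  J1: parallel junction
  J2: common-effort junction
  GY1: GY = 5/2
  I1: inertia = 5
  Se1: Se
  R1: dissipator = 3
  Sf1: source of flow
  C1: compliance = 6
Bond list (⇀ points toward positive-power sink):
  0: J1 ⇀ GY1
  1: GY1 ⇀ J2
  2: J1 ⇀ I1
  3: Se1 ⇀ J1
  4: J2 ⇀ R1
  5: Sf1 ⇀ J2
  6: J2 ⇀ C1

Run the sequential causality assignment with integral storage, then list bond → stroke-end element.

b3 stroke at J1  (source Se1 imposes e)
b5 stroke at Sf1  (Sf1 fixes flow; stroke at Sf1)
b0 stroke at GY1  (common-e at J1 fixed by 3)
b2 stroke at I1  (0-jn J1 has e-setter on 3)
b1 stroke at GY1  (GY1: gyrator matches bond 0)
b6 stroke at J2  (C1 outputs effort q/C1)
b4 stroke at R1  (0-jn J2 has e-setter on 6)

b0 |GY1
b1 |GY1
b2 |I1
b3 |J1
b4 |R1
b5 |Sf1
b6 |J2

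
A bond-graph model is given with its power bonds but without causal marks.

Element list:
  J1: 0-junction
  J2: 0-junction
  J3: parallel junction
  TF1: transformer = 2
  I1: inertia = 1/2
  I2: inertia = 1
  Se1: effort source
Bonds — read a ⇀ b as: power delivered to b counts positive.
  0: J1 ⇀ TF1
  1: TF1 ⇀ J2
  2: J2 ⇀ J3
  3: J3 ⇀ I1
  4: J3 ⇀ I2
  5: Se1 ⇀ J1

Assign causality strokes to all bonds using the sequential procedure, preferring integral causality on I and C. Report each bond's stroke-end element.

#0 stroke→TF1
#1 stroke→J2
#2 stroke→J3
#3 stroke→I1
#4 stroke→I2
#5 stroke→J1

#5 stroke at J1  (Se1 fixes effort; stroke away)
#0 stroke at TF1  (common-e at J1 fixed by 5)
#1 stroke at J2  (through TF1, causality passes straight; one stroke at TF1)
#2 stroke at J3  (J2: bond 1 brought effort, rest push out)
#3 stroke at I1  (J3: bond 2 brought effort, rest push out)
#4 stroke at I2  (J3 effort already set via bond 2)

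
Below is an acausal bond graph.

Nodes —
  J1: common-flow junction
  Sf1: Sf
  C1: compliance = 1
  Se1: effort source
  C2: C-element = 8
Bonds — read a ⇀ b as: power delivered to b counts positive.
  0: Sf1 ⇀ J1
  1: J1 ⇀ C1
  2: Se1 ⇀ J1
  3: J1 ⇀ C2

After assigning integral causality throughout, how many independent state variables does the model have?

2  (C1, C2 all integral)

b0 stroke at Sf1  (Sf1 fixes flow; stroke at Sf1)
b2 stroke at J1  (Se1 fixes effort; stroke away)
b1 stroke at J1  (common-f at J1 fixed by 0)
b3 stroke at J1  (common-f at J1 fixed by 0)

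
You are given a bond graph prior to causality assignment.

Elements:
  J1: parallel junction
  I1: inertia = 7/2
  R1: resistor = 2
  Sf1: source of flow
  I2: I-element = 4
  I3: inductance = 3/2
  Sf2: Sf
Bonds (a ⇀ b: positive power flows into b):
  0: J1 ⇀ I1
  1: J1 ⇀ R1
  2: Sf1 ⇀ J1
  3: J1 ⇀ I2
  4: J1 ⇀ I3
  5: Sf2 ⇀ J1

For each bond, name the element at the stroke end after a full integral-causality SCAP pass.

bond 2 →Sf1  (source Sf1 imposes f)
bond 5 →Sf2  (source Sf2 imposes f)
bond 0 →I1  (I1 outputs flow p/I1)
bond 3 →I2  (I2 outputs flow p/I2)
bond 4 →I3  (I3 outputs flow p/I3)
bond 1 →J1  (J1 needs exactly one e-in)

b0 stroke at I1
b1 stroke at J1
b2 stroke at Sf1
b3 stroke at I2
b4 stroke at I3
b5 stroke at Sf2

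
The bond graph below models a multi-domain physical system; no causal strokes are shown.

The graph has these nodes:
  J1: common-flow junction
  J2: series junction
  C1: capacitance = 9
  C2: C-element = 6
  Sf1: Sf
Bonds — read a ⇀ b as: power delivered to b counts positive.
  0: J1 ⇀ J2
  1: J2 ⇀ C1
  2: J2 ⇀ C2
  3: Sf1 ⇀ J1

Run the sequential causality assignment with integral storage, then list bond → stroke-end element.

bond 3 |Sf1  (Sf1 fixes flow; stroke at Sf1)
bond 0 |J1  (J1: bond 3 brought flow, rest push out)
bond 1 |J2  (common-f at J2 fixed by 0)
bond 2 |J2  (J2: bond 0 brought flow, rest push out)

b0 |J1
b1 |J2
b2 |J2
b3 |Sf1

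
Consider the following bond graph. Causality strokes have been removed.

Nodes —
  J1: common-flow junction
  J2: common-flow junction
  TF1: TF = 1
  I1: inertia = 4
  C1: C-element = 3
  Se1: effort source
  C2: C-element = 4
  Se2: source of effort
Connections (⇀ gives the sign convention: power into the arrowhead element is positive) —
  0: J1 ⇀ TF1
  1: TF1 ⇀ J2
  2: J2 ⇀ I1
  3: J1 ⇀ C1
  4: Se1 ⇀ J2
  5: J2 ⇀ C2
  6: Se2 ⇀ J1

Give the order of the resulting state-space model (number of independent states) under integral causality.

β4 stroke→J2  (Se1: effort source, stroke at far end)
β6 stroke→J1  (Se2 (Se) sets effort on bond)
β2 stroke→I1  (I1: I, integral causality)
β1 stroke→J2  (J2: bond 2 brought flow, rest push out)
β5 stroke→J2  (1-jn J2 has f-setter on 2)
β0 stroke→TF1  (through TF1, causality passes straight; one stroke at TF1)
β3 stroke→J1  (J1: bond 0 brought flow, rest push out)

3  (C1, C2, I1 all integral)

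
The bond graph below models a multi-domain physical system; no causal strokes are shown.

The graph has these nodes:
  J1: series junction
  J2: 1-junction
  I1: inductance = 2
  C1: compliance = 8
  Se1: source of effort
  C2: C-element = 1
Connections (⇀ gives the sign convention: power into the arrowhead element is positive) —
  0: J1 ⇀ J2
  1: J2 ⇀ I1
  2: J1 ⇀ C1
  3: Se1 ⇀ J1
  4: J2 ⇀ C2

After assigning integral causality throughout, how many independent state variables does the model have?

b3 →J1  (Se1 (Se) sets effort on bond)
b1 →I1  (prefer integral on I1)
b0 →J2  (J2: bond 1 brought flow, rest push out)
b4 →J2  (common-f at J2 fixed by 1)
b2 →J1  (common-f at J1 fixed by 0)

3  (C1, C2, I1 all integral)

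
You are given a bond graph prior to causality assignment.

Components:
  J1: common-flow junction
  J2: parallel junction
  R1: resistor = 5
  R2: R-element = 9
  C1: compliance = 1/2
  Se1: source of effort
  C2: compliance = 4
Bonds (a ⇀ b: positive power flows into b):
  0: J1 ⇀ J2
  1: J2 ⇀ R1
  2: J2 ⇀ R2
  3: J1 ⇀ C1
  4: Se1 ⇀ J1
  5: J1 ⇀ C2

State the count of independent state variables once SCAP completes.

#4 |J1  (Se1 fixes effort; stroke away)
#3 |J1  (C1: C, integral causality)
#5 |J1  (C2 outputs effort q/C2)
#0 |J2  (only one flow-in slot at J1)
#1 |R1  (J2 effort already set via bond 0)
#2 |R2  (J2: bond 0 brought effort, rest push out)

2  (C1, C2 all integral)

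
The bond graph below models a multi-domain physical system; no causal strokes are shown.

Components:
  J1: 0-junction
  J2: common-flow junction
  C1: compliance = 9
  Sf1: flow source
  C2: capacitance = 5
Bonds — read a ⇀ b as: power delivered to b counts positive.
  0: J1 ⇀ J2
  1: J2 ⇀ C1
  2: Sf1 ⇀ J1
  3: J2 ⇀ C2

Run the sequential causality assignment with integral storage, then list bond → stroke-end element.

#2 stroke at Sf1  (Sf1 (Sf) sets flow on bond)
#0 stroke at J1  (only one effort-in slot at J1)
#1 stroke at J2  (J2 flow already set via bond 0)
#3 stroke at J2  (J2: bond 0 brought flow, rest push out)

β0 stroke→J1
β1 stroke→J2
β2 stroke→Sf1
β3 stroke→J2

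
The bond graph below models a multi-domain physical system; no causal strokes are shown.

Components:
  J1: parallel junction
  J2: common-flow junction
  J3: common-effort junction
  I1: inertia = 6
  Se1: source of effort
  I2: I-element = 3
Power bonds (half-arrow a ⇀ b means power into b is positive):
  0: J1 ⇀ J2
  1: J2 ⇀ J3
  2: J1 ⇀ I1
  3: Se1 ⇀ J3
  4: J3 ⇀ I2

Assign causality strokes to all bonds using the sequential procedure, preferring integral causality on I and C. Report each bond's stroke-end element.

β0 →J1
β1 →J2
β2 →I1
β3 →J3
β4 →I2

bond 3 stroke→J3  (Se1 fixes effort; stroke away)
bond 1 stroke→J2  (common-e at J3 fixed by 3)
bond 4 stroke→I2  (0-jn J3 has e-setter on 3)
bond 0 stroke→J1  (J2: last free bond brings flow in)
bond 2 stroke→I1  (common-e at J1 fixed by 0)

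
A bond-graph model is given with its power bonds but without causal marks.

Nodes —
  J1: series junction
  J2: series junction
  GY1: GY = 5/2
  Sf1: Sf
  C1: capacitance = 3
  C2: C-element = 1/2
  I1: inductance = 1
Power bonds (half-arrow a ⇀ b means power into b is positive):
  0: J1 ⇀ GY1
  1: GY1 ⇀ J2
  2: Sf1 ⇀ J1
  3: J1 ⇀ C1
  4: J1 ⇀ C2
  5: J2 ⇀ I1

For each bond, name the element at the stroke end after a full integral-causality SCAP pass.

b0 →J1
b1 →J2
b2 →Sf1
b3 →J1
b4 →J1
b5 →I1

#2 stroke at Sf1  (Sf1 fixes flow; stroke at Sf1)
#0 stroke at J1  (1-jn J1 has f-setter on 2)
#3 stroke at J1  (J1: bond 2 brought flow, rest push out)
#4 stroke at J1  (1-jn J1 has f-setter on 2)
#1 stroke at J2  (GY1 both-in/both-out from 0)
#5 stroke at I1  (J2 needs exactly one f-in)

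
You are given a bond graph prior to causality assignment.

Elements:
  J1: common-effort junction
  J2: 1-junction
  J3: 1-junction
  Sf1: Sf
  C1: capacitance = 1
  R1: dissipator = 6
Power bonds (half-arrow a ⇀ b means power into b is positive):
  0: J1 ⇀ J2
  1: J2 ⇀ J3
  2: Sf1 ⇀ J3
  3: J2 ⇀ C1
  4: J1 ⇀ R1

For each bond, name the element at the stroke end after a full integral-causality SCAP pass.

bond 2 stroke→Sf1  (source Sf1 imposes f)
bond 1 stroke→J3  (common-f at J3 fixed by 2)
bond 0 stroke→J2  (J2 flow already set via bond 1)
bond 3 stroke→J2  (1-jn J2 has f-setter on 1)
bond 4 stroke→J1  (closing 0-jn rule on J1)

#0 stroke→J2
#1 stroke→J3
#2 stroke→Sf1
#3 stroke→J2
#4 stroke→J1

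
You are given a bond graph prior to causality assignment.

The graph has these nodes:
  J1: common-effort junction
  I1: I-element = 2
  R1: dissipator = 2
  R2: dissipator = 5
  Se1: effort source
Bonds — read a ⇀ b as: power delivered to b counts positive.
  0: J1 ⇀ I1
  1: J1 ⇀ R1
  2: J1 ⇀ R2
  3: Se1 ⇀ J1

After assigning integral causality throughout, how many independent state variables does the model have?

#3 stroke at J1  (source Se1 imposes e)
#0 stroke at I1  (common-e at J1 fixed by 3)
#1 stroke at R1  (J1 effort already set via bond 3)
#2 stroke at R2  (J1: bond 3 brought effort, rest push out)

1  (I1 all integral)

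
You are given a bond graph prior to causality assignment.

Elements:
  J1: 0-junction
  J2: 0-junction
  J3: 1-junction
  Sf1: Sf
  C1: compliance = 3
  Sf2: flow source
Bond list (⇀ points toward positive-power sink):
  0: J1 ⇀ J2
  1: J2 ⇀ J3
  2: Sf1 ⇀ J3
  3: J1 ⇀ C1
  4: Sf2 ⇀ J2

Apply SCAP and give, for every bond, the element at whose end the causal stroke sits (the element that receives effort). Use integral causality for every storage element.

#0 →J2
#1 →J3
#2 →Sf1
#3 →J1
#4 →Sf2

β2 stroke at Sf1  (Sf1 fixes flow; stroke at Sf1)
β4 stroke at Sf2  (Sf2: flow source, stroke at near end)
β1 stroke at J3  (J3 flow already set via bond 2)
β0 stroke at J2  (J2: last free bond brings effort in)
β3 stroke at J1  (J1 needs exactly one e-in)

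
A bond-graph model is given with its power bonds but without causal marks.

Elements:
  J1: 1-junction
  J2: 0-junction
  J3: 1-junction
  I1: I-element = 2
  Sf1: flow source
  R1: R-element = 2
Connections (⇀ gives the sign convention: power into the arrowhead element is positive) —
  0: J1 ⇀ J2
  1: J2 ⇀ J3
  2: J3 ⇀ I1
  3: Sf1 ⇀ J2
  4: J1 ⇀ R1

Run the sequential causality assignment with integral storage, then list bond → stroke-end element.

#0 →J2
#1 →J3
#2 →I1
#3 →Sf1
#4 →J1

β3 stroke at Sf1  (Sf1: flow source, stroke at near end)
β2 stroke at I1  (I1 outputs flow p/I1)
β1 stroke at J3  (common-f at J3 fixed by 2)
β0 stroke at J2  (only one effort-in slot at J2)
β4 stroke at J1  (J1: bond 0 brought flow, rest push out)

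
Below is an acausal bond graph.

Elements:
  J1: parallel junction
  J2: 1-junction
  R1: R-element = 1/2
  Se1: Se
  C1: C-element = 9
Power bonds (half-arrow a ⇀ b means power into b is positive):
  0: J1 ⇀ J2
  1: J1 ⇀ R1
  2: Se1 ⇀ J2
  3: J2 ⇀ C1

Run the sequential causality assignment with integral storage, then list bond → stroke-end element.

β0 stroke→J1
β1 stroke→R1
β2 stroke→J2
β3 stroke→J2

#2 |J2  (Se1 (Se) sets effort on bond)
#3 |J2  (C1 outputs effort q/C1)
#0 |J1  (closing 1-jn rule on J2)
#1 |R1  (J1: bond 0 brought effort, rest push out)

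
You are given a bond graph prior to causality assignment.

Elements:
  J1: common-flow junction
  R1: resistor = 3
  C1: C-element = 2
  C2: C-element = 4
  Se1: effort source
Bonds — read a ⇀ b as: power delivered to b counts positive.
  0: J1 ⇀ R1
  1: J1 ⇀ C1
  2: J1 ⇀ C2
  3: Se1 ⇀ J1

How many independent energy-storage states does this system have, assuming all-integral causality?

2  (C1, C2 all integral)

b3 |J1  (Se1: effort source, stroke at far end)
b1 |J1  (C1 outputs effort q/C1)
b2 |J1  (C2 integral (e out))
b0 |R1  (only one flow-in slot at J1)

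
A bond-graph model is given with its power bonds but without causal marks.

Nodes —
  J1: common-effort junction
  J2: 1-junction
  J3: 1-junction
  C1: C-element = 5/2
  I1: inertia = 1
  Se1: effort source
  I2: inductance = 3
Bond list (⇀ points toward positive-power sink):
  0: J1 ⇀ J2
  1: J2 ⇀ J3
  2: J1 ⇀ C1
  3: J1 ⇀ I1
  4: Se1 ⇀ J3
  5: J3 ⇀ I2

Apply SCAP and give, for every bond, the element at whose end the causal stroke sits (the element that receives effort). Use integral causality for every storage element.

β4 stroke at J3  (Se1 fixes effort; stroke away)
β2 stroke at J1  (C1: C, integral causality)
β0 stroke at J2  (common-e at J1 fixed by 2)
β3 stroke at I1  (common-e at J1 fixed by 2)
β1 stroke at J3  (only one flow-in slot at J2)
β5 stroke at I2  (J3: last free bond brings flow in)

#0 |J2
#1 |J3
#2 |J1
#3 |I1
#4 |J3
#5 |I2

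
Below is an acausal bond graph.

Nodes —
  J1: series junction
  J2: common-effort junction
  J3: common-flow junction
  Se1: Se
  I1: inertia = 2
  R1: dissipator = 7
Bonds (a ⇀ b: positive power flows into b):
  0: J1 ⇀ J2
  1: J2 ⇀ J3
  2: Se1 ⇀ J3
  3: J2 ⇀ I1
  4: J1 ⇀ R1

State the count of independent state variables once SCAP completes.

1  (I1 all integral)

#2 stroke→J3  (Se1: effort source, stroke at far end)
#1 stroke→J2  (J3: last free bond brings flow in)
#0 stroke→J1  (J2: bond 1 brought effort, rest push out)
#3 stroke→I1  (J2 effort already set via bond 1)
#4 stroke→R1  (J1: last free bond brings flow in)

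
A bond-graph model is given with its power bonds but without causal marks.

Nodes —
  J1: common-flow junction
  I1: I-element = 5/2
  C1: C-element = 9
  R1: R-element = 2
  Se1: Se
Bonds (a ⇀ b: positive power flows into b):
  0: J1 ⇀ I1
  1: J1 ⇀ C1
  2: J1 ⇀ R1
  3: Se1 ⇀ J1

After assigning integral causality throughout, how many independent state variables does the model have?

#3 →J1  (Se1 (Se) sets effort on bond)
#0 →I1  (I1 integral (f out))
#1 →J1  (J1: bond 0 brought flow, rest push out)
#2 →J1  (J1: bond 0 brought flow, rest push out)

2  (C1, I1 all integral)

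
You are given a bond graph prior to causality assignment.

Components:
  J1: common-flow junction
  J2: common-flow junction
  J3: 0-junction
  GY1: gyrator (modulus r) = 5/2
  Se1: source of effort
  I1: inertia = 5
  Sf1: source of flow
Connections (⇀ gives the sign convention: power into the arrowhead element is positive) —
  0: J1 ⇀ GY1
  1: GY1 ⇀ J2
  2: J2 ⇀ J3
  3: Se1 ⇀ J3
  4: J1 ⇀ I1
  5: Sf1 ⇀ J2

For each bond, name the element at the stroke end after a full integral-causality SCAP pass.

bond 3 |J3  (Se1 (Se) sets effort on bond)
bond 5 |Sf1  (Sf1 fixes flow; stroke at Sf1)
bond 1 |J2  (J2 flow already set via bond 5)
bond 2 |J2  (1-jn J2 has f-setter on 5)
bond 0 |J1  (through GY1, causality inverts; strokes same side of GY1)
bond 4 |I1  (only one flow-in slot at J1)

b0 stroke→J1
b1 stroke→J2
b2 stroke→J2
b3 stroke→J3
b4 stroke→I1
b5 stroke→Sf1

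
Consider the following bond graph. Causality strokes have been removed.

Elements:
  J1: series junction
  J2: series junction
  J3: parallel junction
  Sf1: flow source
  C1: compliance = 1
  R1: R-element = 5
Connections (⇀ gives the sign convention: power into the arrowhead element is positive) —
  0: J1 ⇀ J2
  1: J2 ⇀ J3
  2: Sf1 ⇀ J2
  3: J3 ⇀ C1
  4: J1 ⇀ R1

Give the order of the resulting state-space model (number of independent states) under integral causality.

#2 stroke→Sf1  (Sf1 (Sf) sets flow on bond)
#0 stroke→J2  (1-jn J2 has f-setter on 2)
#1 stroke→J2  (J2: bond 2 brought flow, rest push out)
#3 stroke→J3  (J3: last free bond brings effort in)
#4 stroke→J1  (J1 flow already set via bond 0)

1  (C1 all integral)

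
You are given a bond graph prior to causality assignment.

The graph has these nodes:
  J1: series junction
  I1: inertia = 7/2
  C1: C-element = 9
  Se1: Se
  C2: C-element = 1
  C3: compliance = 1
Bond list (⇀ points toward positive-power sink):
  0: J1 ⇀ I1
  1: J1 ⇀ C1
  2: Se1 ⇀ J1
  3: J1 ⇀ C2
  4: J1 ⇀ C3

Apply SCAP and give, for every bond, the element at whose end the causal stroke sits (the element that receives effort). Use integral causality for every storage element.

β2 →J1  (source Se1 imposes e)
β0 →I1  (I1 integral (f out))
β1 →J1  (J1 flow already set via bond 0)
β3 →J1  (1-jn J1 has f-setter on 0)
β4 →J1  (J1 flow already set via bond 0)

bond 0 stroke→I1
bond 1 stroke→J1
bond 2 stroke→J1
bond 3 stroke→J1
bond 4 stroke→J1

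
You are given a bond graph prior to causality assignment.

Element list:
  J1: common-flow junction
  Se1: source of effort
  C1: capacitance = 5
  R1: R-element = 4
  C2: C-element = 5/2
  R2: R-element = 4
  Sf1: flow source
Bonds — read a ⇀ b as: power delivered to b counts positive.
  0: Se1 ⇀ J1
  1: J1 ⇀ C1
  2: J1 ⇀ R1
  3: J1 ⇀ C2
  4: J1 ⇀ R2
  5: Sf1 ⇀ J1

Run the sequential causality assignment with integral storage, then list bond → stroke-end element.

b0 |J1  (Se1: effort source, stroke at far end)
b5 |Sf1  (Sf1 fixes flow; stroke at Sf1)
b1 |J1  (J1 flow already set via bond 5)
b2 |J1  (common-f at J1 fixed by 5)
b3 |J1  (J1 flow already set via bond 5)
b4 |J1  (J1: bond 5 brought flow, rest push out)

#0 |J1
#1 |J1
#2 |J1
#3 |J1
#4 |J1
#5 |Sf1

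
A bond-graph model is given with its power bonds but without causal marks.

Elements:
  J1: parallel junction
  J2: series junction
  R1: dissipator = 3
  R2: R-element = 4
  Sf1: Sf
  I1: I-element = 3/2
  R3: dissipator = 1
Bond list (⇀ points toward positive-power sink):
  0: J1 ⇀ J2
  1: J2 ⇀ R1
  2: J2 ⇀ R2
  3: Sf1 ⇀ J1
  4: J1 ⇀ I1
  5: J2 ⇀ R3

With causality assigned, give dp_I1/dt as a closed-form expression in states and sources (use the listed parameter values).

dp_I1/dt = 8*F_Sf1 - 16*p_I1/3

#3 stroke at Sf1  (source Sf1 imposes f)
#4 stroke at I1  (I1: I, integral causality)
#0 stroke at J1  (J1 needs exactly one e-in)
#1 stroke at J2  (J2: bond 0 brought flow, rest push out)
#2 stroke at J2  (J2 flow already set via bond 0)
#5 stroke at J2  (J2 flow already set via bond 0)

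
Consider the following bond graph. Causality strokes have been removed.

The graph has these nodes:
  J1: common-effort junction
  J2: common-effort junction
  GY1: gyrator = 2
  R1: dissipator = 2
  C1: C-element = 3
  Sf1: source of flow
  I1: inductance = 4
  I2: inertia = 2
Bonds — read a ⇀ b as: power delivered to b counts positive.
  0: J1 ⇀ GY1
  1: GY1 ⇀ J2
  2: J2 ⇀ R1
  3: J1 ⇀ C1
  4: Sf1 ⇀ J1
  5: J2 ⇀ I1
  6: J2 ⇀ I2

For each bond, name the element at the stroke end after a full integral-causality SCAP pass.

β0 stroke→GY1
β1 stroke→GY1
β2 stroke→J2
β3 stroke→J1
β4 stroke→Sf1
β5 stroke→I1
β6 stroke→I2

bond 4 →Sf1  (Sf1 (Sf) sets flow on bond)
bond 3 →J1  (C1 integral (e out))
bond 0 →GY1  (0-jn J1 has e-setter on 3)
bond 1 →GY1  (through GY1, causality inverts; strokes same side of GY1)
bond 5 →I1  (I1 outputs flow p/I1)
bond 6 →I2  (I2: I, integral causality)
bond 2 →J2  (J2: last free bond brings effort in)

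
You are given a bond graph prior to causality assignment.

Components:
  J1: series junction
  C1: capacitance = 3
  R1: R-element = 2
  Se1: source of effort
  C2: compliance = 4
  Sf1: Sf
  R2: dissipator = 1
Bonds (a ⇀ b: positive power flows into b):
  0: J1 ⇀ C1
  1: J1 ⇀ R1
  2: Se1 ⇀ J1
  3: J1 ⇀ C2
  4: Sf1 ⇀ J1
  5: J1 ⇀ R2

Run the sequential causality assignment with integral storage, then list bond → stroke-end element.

bond 0 →J1
bond 1 →J1
bond 2 →J1
bond 3 →J1
bond 4 →Sf1
bond 5 →J1

#2 stroke at J1  (Se1 fixes effort; stroke away)
#4 stroke at Sf1  (Sf1 (Sf) sets flow on bond)
#0 stroke at J1  (common-f at J1 fixed by 4)
#1 stroke at J1  (1-jn J1 has f-setter on 4)
#3 stroke at J1  (J1: bond 4 brought flow, rest push out)
#5 stroke at J1  (J1: bond 4 brought flow, rest push out)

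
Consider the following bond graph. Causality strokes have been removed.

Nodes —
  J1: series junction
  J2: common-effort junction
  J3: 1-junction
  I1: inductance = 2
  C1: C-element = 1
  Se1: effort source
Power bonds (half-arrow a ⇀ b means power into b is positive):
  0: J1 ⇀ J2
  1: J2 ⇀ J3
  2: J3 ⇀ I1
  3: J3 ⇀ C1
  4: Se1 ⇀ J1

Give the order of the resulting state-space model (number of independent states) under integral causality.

2  (C1, I1 all integral)

β4 stroke at J1  (Se1: effort source, stroke at far end)
β0 stroke at J2  (J1 needs exactly one f-in)
β1 stroke at J3  (J2 effort already set via bond 0)
β2 stroke at I1  (I1: I, integral causality)
β3 stroke at J3  (J3 flow already set via bond 2)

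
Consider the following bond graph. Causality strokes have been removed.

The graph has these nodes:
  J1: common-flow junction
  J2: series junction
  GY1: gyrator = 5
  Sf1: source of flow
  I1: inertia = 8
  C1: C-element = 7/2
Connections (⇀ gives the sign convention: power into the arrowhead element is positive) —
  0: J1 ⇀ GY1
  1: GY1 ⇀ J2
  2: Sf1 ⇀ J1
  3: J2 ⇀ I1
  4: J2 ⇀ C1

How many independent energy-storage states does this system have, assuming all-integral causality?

2  (C1, I1 all integral)

b2 |Sf1  (source Sf1 imposes f)
b0 |J1  (J1 flow already set via bond 2)
b1 |J2  (through GY1, causality inverts; strokes same side of GY1)
b3 |I1  (prefer integral on I1)
b4 |J2  (1-jn J2 has f-setter on 3)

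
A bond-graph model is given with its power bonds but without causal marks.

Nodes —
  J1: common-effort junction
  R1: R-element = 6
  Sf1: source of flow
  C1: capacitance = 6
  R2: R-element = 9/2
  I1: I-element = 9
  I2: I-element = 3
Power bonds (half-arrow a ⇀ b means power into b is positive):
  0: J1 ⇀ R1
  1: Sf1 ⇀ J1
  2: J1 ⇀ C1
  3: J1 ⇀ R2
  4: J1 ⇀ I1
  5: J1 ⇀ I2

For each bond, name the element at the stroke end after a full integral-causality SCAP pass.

b0 →R1
b1 →Sf1
b2 →J1
b3 →R2
b4 →I1
b5 →I2

#1 stroke at Sf1  (Sf1 fixes flow; stroke at Sf1)
#2 stroke at J1  (prefer integral on C1)
#0 stroke at R1  (J1 effort already set via bond 2)
#3 stroke at R2  (0-jn J1 has e-setter on 2)
#4 stroke at I1  (J1: bond 2 brought effort, rest push out)
#5 stroke at I2  (0-jn J1 has e-setter on 2)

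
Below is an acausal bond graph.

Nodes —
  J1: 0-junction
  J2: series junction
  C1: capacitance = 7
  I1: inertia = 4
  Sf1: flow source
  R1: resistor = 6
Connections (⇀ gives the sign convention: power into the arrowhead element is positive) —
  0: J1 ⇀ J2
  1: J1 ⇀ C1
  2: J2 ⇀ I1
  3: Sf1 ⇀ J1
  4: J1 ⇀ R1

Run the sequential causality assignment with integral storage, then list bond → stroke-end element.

#0 stroke→J2
#1 stroke→J1
#2 stroke→I1
#3 stroke→Sf1
#4 stroke→R1

β3 stroke at Sf1  (Sf1 fixes flow; stroke at Sf1)
β1 stroke at J1  (C1: C, integral causality)
β0 stroke at J2  (common-e at J1 fixed by 1)
β4 stroke at R1  (J1 effort already set via bond 1)
β2 stroke at I1  (closing 1-jn rule on J2)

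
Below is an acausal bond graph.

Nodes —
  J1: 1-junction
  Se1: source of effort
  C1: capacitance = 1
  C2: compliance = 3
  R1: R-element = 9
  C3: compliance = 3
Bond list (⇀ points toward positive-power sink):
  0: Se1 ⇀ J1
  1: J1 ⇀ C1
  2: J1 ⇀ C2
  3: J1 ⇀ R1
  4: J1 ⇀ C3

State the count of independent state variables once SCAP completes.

b0 stroke at J1  (Se1 (Se) sets effort on bond)
b1 stroke at J1  (C1 integral (e out))
b2 stroke at J1  (prefer integral on C2)
b4 stroke at J1  (C3 integral (e out))
b3 stroke at R1  (J1: last free bond brings flow in)

3  (C1, C2, C3 all integral)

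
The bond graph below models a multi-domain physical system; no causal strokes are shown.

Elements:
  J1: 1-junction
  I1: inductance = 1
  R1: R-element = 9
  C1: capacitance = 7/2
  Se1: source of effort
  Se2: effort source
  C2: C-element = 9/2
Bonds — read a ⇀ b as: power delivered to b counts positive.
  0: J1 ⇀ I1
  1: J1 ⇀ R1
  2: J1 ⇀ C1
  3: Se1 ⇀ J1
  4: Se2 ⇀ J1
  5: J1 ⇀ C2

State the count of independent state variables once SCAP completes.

b3 stroke→J1  (Se1 fixes effort; stroke away)
b4 stroke→J1  (Se2: effort source, stroke at far end)
b0 stroke→I1  (I1: I, integral causality)
b1 stroke→J1  (common-f at J1 fixed by 0)
b2 stroke→J1  (J1 flow already set via bond 0)
b5 stroke→J1  (1-jn J1 has f-setter on 0)

3  (C1, C2, I1 all integral)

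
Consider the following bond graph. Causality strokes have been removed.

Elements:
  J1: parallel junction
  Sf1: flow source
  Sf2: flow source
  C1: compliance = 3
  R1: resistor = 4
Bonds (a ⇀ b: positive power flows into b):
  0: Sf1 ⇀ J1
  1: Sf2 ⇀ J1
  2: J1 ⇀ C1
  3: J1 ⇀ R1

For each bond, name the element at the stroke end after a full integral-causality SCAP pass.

#0 stroke→Sf1  (Sf1 (Sf) sets flow on bond)
#1 stroke→Sf2  (Sf2: flow source, stroke at near end)
#2 stroke→J1  (C1 integral (e out))
#3 stroke→R1  (common-e at J1 fixed by 2)

β0 stroke→Sf1
β1 stroke→Sf2
β2 stroke→J1
β3 stroke→R1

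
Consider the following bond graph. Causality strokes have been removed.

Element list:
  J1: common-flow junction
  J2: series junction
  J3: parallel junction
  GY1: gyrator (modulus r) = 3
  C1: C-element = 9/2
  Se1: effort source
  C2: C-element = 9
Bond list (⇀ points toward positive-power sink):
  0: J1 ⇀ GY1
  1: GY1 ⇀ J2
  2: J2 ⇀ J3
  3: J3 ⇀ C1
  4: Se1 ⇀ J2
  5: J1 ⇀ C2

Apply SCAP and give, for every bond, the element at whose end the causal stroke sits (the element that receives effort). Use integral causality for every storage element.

bond 0 |GY1
bond 1 |GY1
bond 2 |J2
bond 3 |J3
bond 4 |J2
bond 5 |J1

#4 stroke→J2  (Se1: effort source, stroke at far end)
#3 stroke→J3  (C1: C, integral causality)
#2 stroke→J2  (0-jn J3 has e-setter on 3)
#1 stroke→GY1  (J2: last free bond brings flow in)
#0 stroke→GY1  (GY1 both-in/both-out from 1)
#5 stroke→J1  (J1: bond 0 brought flow, rest push out)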